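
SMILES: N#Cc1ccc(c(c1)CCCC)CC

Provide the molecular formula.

Heavy atoms from the SMILES: 13 C, 1 N.
Implicit hydrogens by atom environment:
  4 × C: 2 H each → 8
  3 × C (aromatic): 1 H each → 3
  3 × C (aromatic): no H
  2 × C: 3 H each → 6
  1 × C: no H
  1 × N: no H
  Total hydrogens = 17.
Molecular formula: C13H17N

C13H17N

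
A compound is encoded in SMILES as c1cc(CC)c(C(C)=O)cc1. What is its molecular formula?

C10H12O

Heavy atoms from the SMILES: 10 C, 1 O.
Implicit hydrogens by atom environment:
  4 × C (aromatic): 1 H each → 4
  2 × C: 3 H each → 6
  2 × C (aromatic): no H
  1 × C: 2 H
  1 × C: no H
  1 × O: no H
  Total hydrogens = 12.
Molecular formula: C10H12O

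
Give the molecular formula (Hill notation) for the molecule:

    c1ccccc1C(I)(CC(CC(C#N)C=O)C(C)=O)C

C16H18INO2

Heavy atoms from the SMILES: 16 C, 1 I, 1 N, 2 O.
Implicit hydrogens by atom environment:
  5 × C (aromatic): 1 H each → 5
  3 × C: 1 H each → 3
  3 × C: no H
  2 × C: 3 H each → 6
  2 × C: 2 H each → 4
  2 × O: no H
  1 × C (aromatic): no H
  1 × I: no H
  1 × N: no H
  Total hydrogens = 18.
Molecular formula: C16H18INO2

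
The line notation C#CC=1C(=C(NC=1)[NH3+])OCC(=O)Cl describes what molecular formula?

Heavy atoms from the SMILES: 8 C, 1 Cl, 2 N, 2 O.
Implicit hydrogens by atom environment:
  3 × C (aromatic): no H
  2 × C: no H
  2 × O: no H
  1 × C: 2 H
  1 × C (aromatic): 1 H
  1 × C: 1 H
  1 × Cl: no H
  1 × N (charge +1): 3 H
  1 × N (aromatic): 1 H
  Total hydrogens = 8.
Net charge +1.
Molecular formula: C8H8ClN2O2+

C8H8ClN2O2+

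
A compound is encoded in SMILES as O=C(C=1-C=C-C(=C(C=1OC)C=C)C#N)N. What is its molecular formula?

Heavy atoms from the SMILES: 11 C, 2 N, 2 O.
Implicit hydrogens by atom environment:
  4 × C (aromatic): no H
  2 × C (aromatic): 1 H each → 2
  2 × C: no H
  2 × O: no H
  1 × C: 3 H
  1 × C: 2 H
  1 × C: 1 H
  1 × N: 2 H
  1 × N: no H
  Total hydrogens = 10.
Molecular formula: C11H10N2O2

C11H10N2O2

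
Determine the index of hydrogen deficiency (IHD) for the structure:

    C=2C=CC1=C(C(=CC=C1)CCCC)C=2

7

Molecular formula from the SMILES: C14H16.
DoU = (2C + 2 + N − H − X)/2 = (2·14 + 2 + 0 − 16 − 0)/2 = 14/2 = 7.
(Structurally: 2 ring(s) + 5 π bond(s) = 7.)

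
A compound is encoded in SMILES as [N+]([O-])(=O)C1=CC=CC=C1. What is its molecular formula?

C6H5NO2

Heavy atoms from the SMILES: 6 C, 1 N, 2 O.
Implicit hydrogens by atom environment:
  5 × C (aromatic): 1 H each → 5
  1 × C (aromatic): no H
  1 × N (charge +1): no H
  1 × O: no H
  1 × O (charge -1): no H
  Total hydrogens = 5.
Molecular formula: C6H5NO2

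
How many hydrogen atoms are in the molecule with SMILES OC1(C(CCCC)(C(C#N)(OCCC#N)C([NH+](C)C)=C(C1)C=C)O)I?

27

Hydrogens are implicit in SMILES; fill each atom to its normal valence:
  7 × C: 2 H each → 14
  7 × C: no H
  3 × C: 3 H each → 9
  2 × N: no H
  2 × O: 1 H each → 2
  1 × C: 1 H
  1 × I: no H
  1 × N (charge +1): 1 H
  1 × O: no H
  Total hydrogens = 27.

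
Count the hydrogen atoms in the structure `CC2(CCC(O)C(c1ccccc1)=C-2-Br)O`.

Hydrogens are implicit in SMILES; fill each atom to its normal valence:
  5 × C (aromatic): 1 H each → 5
  3 × C: no H
  2 × C: 2 H each → 4
  2 × O: 1 H each → 2
  1 × Br: no H
  1 × C: 3 H
  1 × C: 1 H
  1 × C (aromatic): no H
  Total hydrogens = 15.

15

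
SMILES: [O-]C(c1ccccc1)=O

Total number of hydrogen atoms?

Hydrogens are implicit in SMILES; fill each atom to its normal valence:
  5 × C (aromatic): 1 H each → 5
  1 × C (aromatic): no H
  1 × C: no H
  1 × O: no H
  1 × O (charge -1): no H
  Total hydrogens = 5.

5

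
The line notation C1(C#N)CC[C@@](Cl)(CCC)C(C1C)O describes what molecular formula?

Heavy atoms from the SMILES: 11 C, 1 Cl, 1 N, 1 O.
Implicit hydrogens by atom environment:
  4 × C: 2 H each → 8
  3 × C: 1 H each → 3
  2 × C: 3 H each → 6
  2 × C: no H
  1 × Cl: no H
  1 × N: no H
  1 × O: 1 H
  Total hydrogens = 18.
Molecular formula: C11H18ClNO

C11H18ClNO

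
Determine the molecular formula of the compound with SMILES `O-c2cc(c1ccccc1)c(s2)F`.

C10H7FOS

Heavy atoms from the SMILES: 10 C, 1 F, 1 O, 1 S.
Implicit hydrogens by atom environment:
  6 × C (aromatic): 1 H each → 6
  4 × C (aromatic): no H
  1 × F: no H
  1 × O: 1 H
  1 × S (aromatic): no H
  Total hydrogens = 7.
Molecular formula: C10H7FOS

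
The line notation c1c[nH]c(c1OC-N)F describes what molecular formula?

C5H7FN2O

Heavy atoms from the SMILES: 5 C, 1 F, 2 N, 1 O.
Implicit hydrogens by atom environment:
  2 × C (aromatic): 1 H each → 2
  2 × C (aromatic): no H
  1 × C: 2 H
  1 × F: no H
  1 × N: 2 H
  1 × N (aromatic): 1 H
  1 × O: no H
  Total hydrogens = 7.
Molecular formula: C5H7FN2O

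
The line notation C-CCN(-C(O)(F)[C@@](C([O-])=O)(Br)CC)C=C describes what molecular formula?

C10H16BrFNO3-

Heavy atoms from the SMILES: 1 Br, 10 C, 1 F, 1 N, 3 O.
Implicit hydrogens by atom environment:
  4 × C: 2 H each → 8
  3 × C: no H
  2 × C: 3 H each → 6
  1 × Br: no H
  1 × C: 1 H
  1 × F: no H
  1 × N: no H
  1 × O: 1 H
  1 × O: no H
  1 × O (charge -1): no H
  Total hydrogens = 16.
Net charge -1.
Molecular formula: C10H16BrFNO3-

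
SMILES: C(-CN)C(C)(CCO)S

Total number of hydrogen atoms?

Hydrogens are implicit in SMILES; fill each atom to its normal valence:
  4 × C: 2 H each → 8
  1 × C: 3 H
  1 × C: no H
  1 × N: 2 H
  1 × O: 1 H
  1 × S: 1 H
  Total hydrogens = 15.

15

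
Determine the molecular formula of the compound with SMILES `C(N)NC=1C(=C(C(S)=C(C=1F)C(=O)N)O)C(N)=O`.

Heavy atoms from the SMILES: 9 C, 1 F, 4 N, 3 O, 1 S.
Implicit hydrogens by atom environment:
  6 × C (aromatic): no H
  3 × N: 2 H each → 6
  2 × C: no H
  2 × O: no H
  1 × C: 2 H
  1 × F: no H
  1 × N: 1 H
  1 × O: 1 H
  1 × S: 1 H
  Total hydrogens = 11.
Molecular formula: C9H11FN4O3S

C9H11FN4O3S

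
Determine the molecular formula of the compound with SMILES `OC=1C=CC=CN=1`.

C5H5NO

Heavy atoms from the SMILES: 5 C, 1 N, 1 O.
Implicit hydrogens by atom environment:
  4 × C (aromatic): 1 H each → 4
  1 × C (aromatic): no H
  1 × N (aromatic): no H
  1 × O: 1 H
  Total hydrogens = 5.
Molecular formula: C5H5NO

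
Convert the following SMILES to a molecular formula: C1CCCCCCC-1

C8H16

Heavy atoms from the SMILES: 8 C.
Implicit hydrogens by atom environment:
  8 × C: 2 H each → 16
  Total hydrogens = 16.
Molecular formula: C8H16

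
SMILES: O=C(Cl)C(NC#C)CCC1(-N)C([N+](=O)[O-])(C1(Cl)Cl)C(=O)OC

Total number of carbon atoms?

11

The symbol for carbon appears 11 times in the SMILES. (Cl is a single chlorine, not C + l.)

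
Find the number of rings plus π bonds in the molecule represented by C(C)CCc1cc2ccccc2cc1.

Molecular formula from the SMILES: C14H16.
DoU = (2C + 2 + N − H − X)/2 = (2·14 + 2 + 0 − 16 − 0)/2 = 14/2 = 7.
(Structurally: 2 ring(s) + 5 π bond(s) = 7.)

7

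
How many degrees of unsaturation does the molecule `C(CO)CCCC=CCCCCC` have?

1

Molecular formula from the SMILES: C12H24O.
DoU = (2C + 2 + N − H − X)/2 = (2·12 + 2 + 0 − 24 − 0)/2 = 2/2 = 1.
(Structurally: 0 ring(s) + 1 π bond(s) = 1.)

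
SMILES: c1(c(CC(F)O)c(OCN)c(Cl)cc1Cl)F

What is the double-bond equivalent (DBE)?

4

Molecular formula from the SMILES: C9H9Cl2F2NO2.
DoU = (2C + 2 + N − H − X)/2 = (2·9 + 2 + 1 − 9 − 4)/2 = 8/2 = 4.
(Structurally: 1 ring(s) + 3 π bond(s) = 4.)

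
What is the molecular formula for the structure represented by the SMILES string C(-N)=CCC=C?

Heavy atoms from the SMILES: 5 C, 1 N.
Implicit hydrogens by atom environment:
  3 × C: 1 H each → 3
  2 × C: 2 H each → 4
  1 × N: 2 H
  Total hydrogens = 9.
Molecular formula: C5H9N

C5H9N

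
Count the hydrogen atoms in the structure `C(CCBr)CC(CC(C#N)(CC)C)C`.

Hydrogens are implicit in SMILES; fill each atom to its normal valence:
  6 × C: 2 H each → 12
  3 × C: 3 H each → 9
  2 × C: no H
  1 × Br: no H
  1 × C: 1 H
  1 × N: no H
  Total hydrogens = 22.

22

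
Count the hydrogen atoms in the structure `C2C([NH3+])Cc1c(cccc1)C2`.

Hydrogens are implicit in SMILES; fill each atom to its normal valence:
  4 × C (aromatic): 1 H each → 4
  3 × C: 2 H each → 6
  2 × C (aromatic): no H
  1 × C: 1 H
  1 × N (charge +1): 3 H
  Total hydrogens = 14.

14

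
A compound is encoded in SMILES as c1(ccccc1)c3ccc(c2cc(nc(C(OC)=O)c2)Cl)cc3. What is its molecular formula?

Heavy atoms from the SMILES: 19 C, 1 Cl, 1 N, 2 O.
Implicit hydrogens by atom environment:
  11 × C (aromatic): 1 H each → 11
  6 × C (aromatic): no H
  2 × O: no H
  1 × C: 3 H
  1 × C: no H
  1 × Cl: no H
  1 × N (aromatic): no H
  Total hydrogens = 14.
Molecular formula: C19H14ClNO2

C19H14ClNO2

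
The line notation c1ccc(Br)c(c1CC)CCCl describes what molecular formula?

C10H12BrCl

Heavy atoms from the SMILES: 1 Br, 10 C, 1 Cl.
Implicit hydrogens by atom environment:
  3 × C: 2 H each → 6
  3 × C (aromatic): 1 H each → 3
  3 × C (aromatic): no H
  1 × Br: no H
  1 × C: 3 H
  1 × Cl: no H
  Total hydrogens = 12.
Molecular formula: C10H12BrCl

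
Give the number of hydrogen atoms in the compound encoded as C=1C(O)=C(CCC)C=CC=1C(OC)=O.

14

Hydrogens are implicit in SMILES; fill each atom to its normal valence:
  3 × C (aromatic): 1 H each → 3
  3 × C (aromatic): no H
  2 × C: 3 H each → 6
  2 × C: 2 H each → 4
  2 × O: no H
  1 × C: no H
  1 × O: 1 H
  Total hydrogens = 14.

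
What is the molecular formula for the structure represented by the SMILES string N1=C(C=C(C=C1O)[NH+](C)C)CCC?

C10H17N2O+

Heavy atoms from the SMILES: 10 C, 2 N, 1 O.
Implicit hydrogens by atom environment:
  3 × C: 3 H each → 9
  3 × C (aromatic): no H
  2 × C: 2 H each → 4
  2 × C (aromatic): 1 H each → 2
  1 × N (charge +1): 1 H
  1 × N (aromatic): no H
  1 × O: 1 H
  Total hydrogens = 17.
Net charge +1.
Molecular formula: C10H17N2O+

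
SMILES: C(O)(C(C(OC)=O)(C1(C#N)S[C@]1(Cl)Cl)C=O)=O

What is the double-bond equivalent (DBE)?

6

Molecular formula from the SMILES: C8H5Cl2NO5S.
DoU = (2C + 2 + N − H − X)/2 = (2·8 + 2 + 1 − 5 − 2)/2 = 12/2 = 6.
(Structurally: 1 ring(s) + 5 π bond(s) = 6.)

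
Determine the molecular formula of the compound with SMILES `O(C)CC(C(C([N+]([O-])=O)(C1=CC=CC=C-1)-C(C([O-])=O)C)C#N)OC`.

C16H19N2O6-

Heavy atoms from the SMILES: 16 C, 2 N, 6 O.
Implicit hydrogens by atom environment:
  5 × C (aromatic): 1 H each → 5
  4 × O: no H
  3 × C: 3 H each → 9
  3 × C: 1 H each → 3
  3 × C: no H
  2 × O (charge -1): no H
  1 × C: 2 H
  1 × C (aromatic): no H
  1 × N (charge +1): no H
  1 × N: no H
  Total hydrogens = 19.
Net charge -1.
Molecular formula: C16H19N2O6-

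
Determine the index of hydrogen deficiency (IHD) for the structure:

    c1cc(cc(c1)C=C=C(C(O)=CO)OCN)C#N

9

Molecular formula from the SMILES: C13H12N2O3.
DoU = (2C + 2 + N − H − X)/2 = (2·13 + 2 + 2 − 12 − 0)/2 = 18/2 = 9.
(Structurally: 1 ring(s) + 8 π bond(s) = 9.)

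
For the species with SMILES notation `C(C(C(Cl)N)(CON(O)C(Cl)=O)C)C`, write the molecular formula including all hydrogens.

Heavy atoms from the SMILES: 7 C, 2 Cl, 2 N, 3 O.
Implicit hydrogens by atom environment:
  2 × C: 3 H each → 6
  2 × C: 2 H each → 4
  2 × C: no H
  2 × Cl: no H
  2 × O: no H
  1 × C: 1 H
  1 × N: 2 H
  1 × N: no H
  1 × O: 1 H
  Total hydrogens = 14.
Molecular formula: C7H14Cl2N2O3

C7H14Cl2N2O3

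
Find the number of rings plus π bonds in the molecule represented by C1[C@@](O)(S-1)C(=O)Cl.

2

Molecular formula from the SMILES: C3H3ClO2S.
DoU = (2C + 2 + N − H − X)/2 = (2·3 + 2 + 0 − 3 − 1)/2 = 4/2 = 2.
(Structurally: 1 ring(s) + 1 π bond(s) = 2.)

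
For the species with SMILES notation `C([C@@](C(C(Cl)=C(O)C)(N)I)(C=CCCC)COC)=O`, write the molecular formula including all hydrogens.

C13H21ClINO3

Heavy atoms from the SMILES: 13 C, 1 Cl, 1 I, 1 N, 3 O.
Implicit hydrogens by atom environment:
  4 × C: no H
  3 × C: 3 H each → 9
  3 × C: 2 H each → 6
  3 × C: 1 H each → 3
  2 × O: no H
  1 × Cl: no H
  1 × I: no H
  1 × N: 2 H
  1 × O: 1 H
  Total hydrogens = 21.
Molecular formula: C13H21ClINO3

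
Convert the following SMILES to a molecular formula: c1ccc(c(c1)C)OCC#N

C9H9NO

Heavy atoms from the SMILES: 9 C, 1 N, 1 O.
Implicit hydrogens by atom environment:
  4 × C (aromatic): 1 H each → 4
  2 × C (aromatic): no H
  1 × C: 3 H
  1 × C: 2 H
  1 × C: no H
  1 × N: no H
  1 × O: no H
  Total hydrogens = 9.
Molecular formula: C9H9NO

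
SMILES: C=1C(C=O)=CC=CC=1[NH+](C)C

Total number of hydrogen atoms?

12

Hydrogens are implicit in SMILES; fill each atom to its normal valence:
  4 × C (aromatic): 1 H each → 4
  2 × C: 3 H each → 6
  2 × C (aromatic): no H
  1 × C: 1 H
  1 × N (charge +1): 1 H
  1 × O: no H
  Total hydrogens = 12.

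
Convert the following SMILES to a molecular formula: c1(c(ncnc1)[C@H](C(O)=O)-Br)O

C6H5BrN2O3

Heavy atoms from the SMILES: 1 Br, 6 C, 2 N, 3 O.
Implicit hydrogens by atom environment:
  2 × C (aromatic): 1 H each → 2
  2 × C (aromatic): no H
  2 × N (aromatic): no H
  2 × O: 1 H each → 2
  1 × Br: no H
  1 × C: 1 H
  1 × C: no H
  1 × O: no H
  Total hydrogens = 5.
Molecular formula: C6H5BrN2O3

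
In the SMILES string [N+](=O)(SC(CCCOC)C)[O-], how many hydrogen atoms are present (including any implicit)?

13

Hydrogens are implicit in SMILES; fill each atom to its normal valence:
  3 × C: 2 H each → 6
  2 × C: 3 H each → 6
  2 × O: no H
  1 × C: 1 H
  1 × N (charge +1): no H
  1 × O (charge -1): no H
  1 × S: no H
  Total hydrogens = 13.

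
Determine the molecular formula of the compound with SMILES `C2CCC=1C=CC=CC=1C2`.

Heavy atoms from the SMILES: 10 C.
Implicit hydrogens by atom environment:
  4 × C: 2 H each → 8
  4 × C (aromatic): 1 H each → 4
  2 × C (aromatic): no H
  Total hydrogens = 12.
Molecular formula: C10H12

C10H12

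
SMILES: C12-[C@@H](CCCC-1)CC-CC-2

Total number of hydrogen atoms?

18

Hydrogens are implicit in SMILES; fill each atom to its normal valence:
  8 × C: 2 H each → 16
  2 × C: 1 H each → 2
  Total hydrogens = 18.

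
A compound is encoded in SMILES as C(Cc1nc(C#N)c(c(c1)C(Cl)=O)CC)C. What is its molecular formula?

C12H13ClN2O

Heavy atoms from the SMILES: 12 C, 1 Cl, 2 N, 1 O.
Implicit hydrogens by atom environment:
  4 × C (aromatic): no H
  3 × C: 2 H each → 6
  2 × C: 3 H each → 6
  2 × C: no H
  1 × C (aromatic): 1 H
  1 × Cl: no H
  1 × N (aromatic): no H
  1 × N: no H
  1 × O: no H
  Total hydrogens = 13.
Molecular formula: C12H13ClN2O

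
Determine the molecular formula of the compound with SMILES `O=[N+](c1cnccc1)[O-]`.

C5H4N2O2

Heavy atoms from the SMILES: 5 C, 2 N, 2 O.
Implicit hydrogens by atom environment:
  4 × C (aromatic): 1 H each → 4
  1 × C (aromatic): no H
  1 × N (aromatic): no H
  1 × N (charge +1): no H
  1 × O: no H
  1 × O (charge -1): no H
  Total hydrogens = 4.
Molecular formula: C5H4N2O2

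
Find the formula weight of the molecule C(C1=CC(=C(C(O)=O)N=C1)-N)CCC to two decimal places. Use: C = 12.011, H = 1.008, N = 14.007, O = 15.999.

Molecular formula: C10H14N2O2.
M = 10×12.011 + 14×1.008 + 2×14.007 + 2×15.999 = 194.23 g/mol.

194.23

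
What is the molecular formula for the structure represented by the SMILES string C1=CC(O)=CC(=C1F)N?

C6H6FNO

Heavy atoms from the SMILES: 6 C, 1 F, 1 N, 1 O.
Implicit hydrogens by atom environment:
  3 × C (aromatic): 1 H each → 3
  3 × C (aromatic): no H
  1 × F: no H
  1 × N: 2 H
  1 × O: 1 H
  Total hydrogens = 6.
Molecular formula: C6H6FNO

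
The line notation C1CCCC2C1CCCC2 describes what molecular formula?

C10H18

Heavy atoms from the SMILES: 10 C.
Implicit hydrogens by atom environment:
  8 × C: 2 H each → 16
  2 × C: 1 H each → 2
  Total hydrogens = 18.
Molecular formula: C10H18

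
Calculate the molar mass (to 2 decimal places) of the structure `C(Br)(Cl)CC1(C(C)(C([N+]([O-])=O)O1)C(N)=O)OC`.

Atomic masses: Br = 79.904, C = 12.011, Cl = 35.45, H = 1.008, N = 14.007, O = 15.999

331.55

Molecular formula: C8H12BrClN2O5.
M = 1×79.904 + 8×12.011 + 1×35.45 + 12×1.008 + 2×14.007 + 5×15.999 = 331.55 g/mol.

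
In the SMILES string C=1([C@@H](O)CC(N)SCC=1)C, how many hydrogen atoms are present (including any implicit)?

Hydrogens are implicit in SMILES; fill each atom to its normal valence:
  3 × C: 1 H each → 3
  2 × C: 2 H each → 4
  1 × C: 3 H
  1 × C: no H
  1 × N: 2 H
  1 × O: 1 H
  1 × S: no H
  Total hydrogens = 13.

13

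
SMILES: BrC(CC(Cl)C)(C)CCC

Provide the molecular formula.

C8H16BrCl

Heavy atoms from the SMILES: 1 Br, 8 C, 1 Cl.
Implicit hydrogens by atom environment:
  3 × C: 3 H each → 9
  3 × C: 2 H each → 6
  1 × Br: no H
  1 × C: 1 H
  1 × C: no H
  1 × Cl: no H
  Total hydrogens = 16.
Molecular formula: C8H16BrCl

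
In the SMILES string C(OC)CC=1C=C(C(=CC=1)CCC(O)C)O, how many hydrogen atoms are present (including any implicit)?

Hydrogens are implicit in SMILES; fill each atom to its normal valence:
  4 × C: 2 H each → 8
  3 × C (aromatic): 1 H each → 3
  3 × C (aromatic): no H
  2 × C: 3 H each → 6
  2 × O: 1 H each → 2
  1 × C: 1 H
  1 × O: no H
  Total hydrogens = 20.

20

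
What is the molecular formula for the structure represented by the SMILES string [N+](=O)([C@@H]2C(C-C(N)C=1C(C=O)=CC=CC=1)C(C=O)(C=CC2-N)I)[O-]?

Heavy atoms from the SMILES: 16 C, 1 I, 3 N, 4 O.
Implicit hydrogens by atom environment:
  8 × C: 1 H each → 8
  4 × C (aromatic): 1 H each → 4
  3 × O: no H
  2 × C (aromatic): no H
  2 × N: 2 H each → 4
  1 × C: 2 H
  1 × C: no H
  1 × I: no H
  1 × N (charge +1): no H
  1 × O (charge -1): no H
  Total hydrogens = 18.
Molecular formula: C16H18IN3O4

C16H18IN3O4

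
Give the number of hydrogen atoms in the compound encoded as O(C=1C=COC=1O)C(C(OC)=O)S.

Hydrogens are implicit in SMILES; fill each atom to its normal valence:
  3 × O: no H
  2 × C (aromatic): 1 H each → 2
  2 × C (aromatic): no H
  1 × C: 3 H
  1 × C: 1 H
  1 × C: no H
  1 × O: 1 H
  1 × O (aromatic): no H
  1 × S: 1 H
  Total hydrogens = 8.

8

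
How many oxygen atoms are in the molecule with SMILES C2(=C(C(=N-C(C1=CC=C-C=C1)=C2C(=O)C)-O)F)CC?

The symbol for oxygen appears 2 times in the SMILES.

2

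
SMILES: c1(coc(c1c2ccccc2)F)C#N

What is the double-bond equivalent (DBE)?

9

Molecular formula from the SMILES: C11H6FNO.
DoU = (2C + 2 + N − H − X)/2 = (2·11 + 2 + 1 − 6 − 1)/2 = 18/2 = 9.
(Structurally: 2 ring(s) + 7 π bond(s) = 9.)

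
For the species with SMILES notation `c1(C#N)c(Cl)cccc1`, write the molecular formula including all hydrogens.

C7H4ClN

Heavy atoms from the SMILES: 7 C, 1 Cl, 1 N.
Implicit hydrogens by atom environment:
  4 × C (aromatic): 1 H each → 4
  2 × C (aromatic): no H
  1 × C: no H
  1 × Cl: no H
  1 × N: no H
  Total hydrogens = 4.
Molecular formula: C7H4ClN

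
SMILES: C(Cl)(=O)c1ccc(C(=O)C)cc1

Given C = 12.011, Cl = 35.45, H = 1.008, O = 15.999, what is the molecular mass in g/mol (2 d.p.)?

Molecular formula: C9H7ClO2.
M = 9×12.011 + 1×35.45 + 7×1.008 + 2×15.999 = 182.60 g/mol.

182.60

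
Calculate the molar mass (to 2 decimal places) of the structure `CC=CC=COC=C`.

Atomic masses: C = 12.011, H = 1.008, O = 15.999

110.16

Molecular formula: C7H10O.
M = 7×12.011 + 10×1.008 + 1×15.999 = 110.16 g/mol.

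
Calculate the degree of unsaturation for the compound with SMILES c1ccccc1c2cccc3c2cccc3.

11

Molecular formula from the SMILES: C16H12.
DoU = (2C + 2 + N − H − X)/2 = (2·16 + 2 + 0 − 12 − 0)/2 = 22/2 = 11.
(Structurally: 3 ring(s) + 8 π bond(s) = 11.)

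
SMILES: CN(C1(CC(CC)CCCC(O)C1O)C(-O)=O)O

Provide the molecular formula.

C12H23NO5

Heavy atoms from the SMILES: 12 C, 1 N, 5 O.
Implicit hydrogens by atom environment:
  5 × C: 2 H each → 10
  4 × O: 1 H each → 4
  3 × C: 1 H each → 3
  2 × C: 3 H each → 6
  2 × C: no H
  1 × N: no H
  1 × O: no H
  Total hydrogens = 23.
Molecular formula: C12H23NO5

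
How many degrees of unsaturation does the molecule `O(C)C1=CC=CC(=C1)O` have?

Molecular formula from the SMILES: C7H8O2.
DoU = (2C + 2 + N − H − X)/2 = (2·7 + 2 + 0 − 8 − 0)/2 = 8/2 = 4.
(Structurally: 1 ring(s) + 3 π bond(s) = 4.)

4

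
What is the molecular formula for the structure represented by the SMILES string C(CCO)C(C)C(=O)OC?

C7H14O3

Heavy atoms from the SMILES: 7 C, 3 O.
Implicit hydrogens by atom environment:
  3 × C: 2 H each → 6
  2 × C: 3 H each → 6
  2 × O: no H
  1 × C: 1 H
  1 × C: no H
  1 × O: 1 H
  Total hydrogens = 14.
Molecular formula: C7H14O3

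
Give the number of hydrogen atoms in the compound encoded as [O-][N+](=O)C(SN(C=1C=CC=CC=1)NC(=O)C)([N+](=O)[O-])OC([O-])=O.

9

Hydrogens are implicit in SMILES; fill each atom to its normal valence:
  5 × C (aromatic): 1 H each → 5
  5 × O: no H
  3 × C: no H
  3 × O (charge -1): no H
  2 × N (charge +1): no H
  1 × C: 3 H
  1 × C (aromatic): no H
  1 × N: 1 H
  1 × N: no H
  1 × S: no H
  Total hydrogens = 9.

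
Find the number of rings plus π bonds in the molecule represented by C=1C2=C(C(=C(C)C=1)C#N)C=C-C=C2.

Molecular formula from the SMILES: C12H9N.
DoU = (2C + 2 + N − H − X)/2 = (2·12 + 2 + 1 − 9 − 0)/2 = 18/2 = 9.
(Structurally: 2 ring(s) + 7 π bond(s) = 9.)

9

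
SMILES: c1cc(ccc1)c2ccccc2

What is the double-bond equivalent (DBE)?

Molecular formula from the SMILES: C12H10.
DoU = (2C + 2 + N − H − X)/2 = (2·12 + 2 + 0 − 10 − 0)/2 = 16/2 = 8.
(Structurally: 2 ring(s) + 6 π bond(s) = 8.)

8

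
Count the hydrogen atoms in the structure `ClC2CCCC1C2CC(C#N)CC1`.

Hydrogens are implicit in SMILES; fill each atom to its normal valence:
  6 × C: 2 H each → 12
  4 × C: 1 H each → 4
  1 × C: no H
  1 × Cl: no H
  1 × N: no H
  Total hydrogens = 16.

16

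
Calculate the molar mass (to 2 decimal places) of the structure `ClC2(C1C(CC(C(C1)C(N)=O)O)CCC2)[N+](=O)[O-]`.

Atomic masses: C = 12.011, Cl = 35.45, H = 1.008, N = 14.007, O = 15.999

276.72

Molecular formula: C11H17ClN2O4.
M = 11×12.011 + 1×35.45 + 17×1.008 + 2×14.007 + 4×15.999 = 276.72 g/mol.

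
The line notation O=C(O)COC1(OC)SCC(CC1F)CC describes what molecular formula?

C10H17FO4S

Heavy atoms from the SMILES: 10 C, 1 F, 4 O, 1 S.
Implicit hydrogens by atom environment:
  4 × C: 2 H each → 8
  3 × O: no H
  2 × C: 3 H each → 6
  2 × C: 1 H each → 2
  2 × C: no H
  1 × F: no H
  1 × O: 1 H
  1 × S: no H
  Total hydrogens = 17.
Molecular formula: C10H17FO4S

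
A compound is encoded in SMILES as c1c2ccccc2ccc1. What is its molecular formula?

C10H8

Heavy atoms from the SMILES: 10 C.
Implicit hydrogens by atom environment:
  8 × C (aromatic): 1 H each → 8
  2 × C (aromatic): no H
  Total hydrogens = 8.
Molecular formula: C10H8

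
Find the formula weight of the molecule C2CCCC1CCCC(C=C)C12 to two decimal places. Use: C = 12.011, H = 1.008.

Molecular formula: C12H20.
M = 12×12.011 + 20×1.008 = 164.29 g/mol.

164.29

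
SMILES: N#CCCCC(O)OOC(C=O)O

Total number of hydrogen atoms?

11

Hydrogens are implicit in SMILES; fill each atom to its normal valence:
  3 × C: 2 H each → 6
  3 × C: 1 H each → 3
  3 × O: no H
  2 × O: 1 H each → 2
  1 × C: no H
  1 × N: no H
  Total hydrogens = 11.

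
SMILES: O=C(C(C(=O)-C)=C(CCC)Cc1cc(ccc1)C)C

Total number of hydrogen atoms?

22

Hydrogens are implicit in SMILES; fill each atom to its normal valence:
  4 × C: 3 H each → 12
  4 × C (aromatic): 1 H each → 4
  4 × C: no H
  3 × C: 2 H each → 6
  2 × C (aromatic): no H
  2 × O: no H
  Total hydrogens = 22.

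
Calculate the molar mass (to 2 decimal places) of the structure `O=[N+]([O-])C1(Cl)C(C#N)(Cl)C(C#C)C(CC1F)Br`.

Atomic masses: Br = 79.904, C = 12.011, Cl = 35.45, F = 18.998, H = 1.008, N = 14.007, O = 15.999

Molecular formula: C9H6BrCl2FN2O2.
M = 1×79.904 + 9×12.011 + 2×35.45 + 1×18.998 + 6×1.008 + 2×14.007 + 2×15.999 = 343.96 g/mol.

343.96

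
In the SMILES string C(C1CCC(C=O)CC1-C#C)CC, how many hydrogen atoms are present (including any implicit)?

18

Hydrogens are implicit in SMILES; fill each atom to its normal valence:
  5 × C: 2 H each → 10
  5 × C: 1 H each → 5
  1 × C: 3 H
  1 × C: no H
  1 × O: no H
  Total hydrogens = 18.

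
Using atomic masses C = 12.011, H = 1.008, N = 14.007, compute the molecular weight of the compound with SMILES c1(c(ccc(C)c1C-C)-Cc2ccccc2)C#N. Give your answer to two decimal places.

235.33

Molecular formula: C17H17N.
M = 17×12.011 + 17×1.008 + 1×14.007 = 235.33 g/mol.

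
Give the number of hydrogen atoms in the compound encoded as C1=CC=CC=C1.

6

Hydrogens are implicit in SMILES; fill each atom to its normal valence:
  6 × C (aromatic): 1 H each → 6
  Total hydrogens = 6.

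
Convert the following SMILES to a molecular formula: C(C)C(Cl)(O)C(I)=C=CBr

Heavy atoms from the SMILES: 1 Br, 6 C, 1 Cl, 1 I, 1 O.
Implicit hydrogens by atom environment:
  3 × C: no H
  1 × Br: no H
  1 × C: 3 H
  1 × C: 2 H
  1 × C: 1 H
  1 × Cl: no H
  1 × I: no H
  1 × O: 1 H
  Total hydrogens = 7.
Molecular formula: C6H7BrClIO

C6H7BrClIO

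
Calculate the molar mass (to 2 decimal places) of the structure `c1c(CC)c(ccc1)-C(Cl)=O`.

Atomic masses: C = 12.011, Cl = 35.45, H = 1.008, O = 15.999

168.62

Molecular formula: C9H9ClO.
M = 9×12.011 + 1×35.45 + 9×1.008 + 1×15.999 = 168.62 g/mol.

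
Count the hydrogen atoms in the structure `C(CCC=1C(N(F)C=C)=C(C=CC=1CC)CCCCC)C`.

30

Hydrogens are implicit in SMILES; fill each atom to its normal valence:
  9 × C: 2 H each → 18
  4 × C (aromatic): no H
  3 × C: 3 H each → 9
  2 × C (aromatic): 1 H each → 2
  1 × C: 1 H
  1 × F: no H
  1 × N: no H
  Total hydrogens = 30.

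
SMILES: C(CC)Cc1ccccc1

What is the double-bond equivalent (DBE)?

4

Molecular formula from the SMILES: C10H14.
DoU = (2C + 2 + N − H − X)/2 = (2·10 + 2 + 0 − 14 − 0)/2 = 8/2 = 4.
(Structurally: 1 ring(s) + 3 π bond(s) = 4.)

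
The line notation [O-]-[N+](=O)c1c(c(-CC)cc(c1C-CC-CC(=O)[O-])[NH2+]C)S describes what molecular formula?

Heavy atoms from the SMILES: 14 C, 2 N, 4 O, 1 S.
Implicit hydrogens by atom environment:
  5 × C: 2 H each → 10
  5 × C (aromatic): no H
  2 × C: 3 H each → 6
  2 × O: no H
  2 × O (charge -1): no H
  1 × C (aromatic): 1 H
  1 × C: no H
  1 × N (charge +1): 2 H
  1 × N (charge +1): no H
  1 × S: 1 H
  Total hydrogens = 20.
Molecular formula: C14H20N2O4S

C14H20N2O4S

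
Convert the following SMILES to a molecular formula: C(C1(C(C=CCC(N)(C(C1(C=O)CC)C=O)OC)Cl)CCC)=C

C18H28ClNO3

Heavy atoms from the SMILES: 18 C, 1 Cl, 1 N, 3 O.
Implicit hydrogens by atom environment:
  7 × C: 1 H each → 7
  5 × C: 2 H each → 10
  3 × C: 3 H each → 9
  3 × C: no H
  3 × O: no H
  1 × Cl: no H
  1 × N: 2 H
  Total hydrogens = 28.
Molecular formula: C18H28ClNO3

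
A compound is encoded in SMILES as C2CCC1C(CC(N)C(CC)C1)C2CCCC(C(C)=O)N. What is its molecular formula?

Heavy atoms from the SMILES: 18 C, 2 N, 1 O.
Implicit hydrogens by atom environment:
  9 × C: 2 H each → 18
  6 × C: 1 H each → 6
  2 × C: 3 H each → 6
  2 × N: 2 H each → 4
  1 × C: no H
  1 × O: no H
  Total hydrogens = 34.
Molecular formula: C18H34N2O

C18H34N2O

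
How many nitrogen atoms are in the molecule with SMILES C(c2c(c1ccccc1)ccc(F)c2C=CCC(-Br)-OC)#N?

The symbol for nitrogen appears 1 time in the SMILES.

1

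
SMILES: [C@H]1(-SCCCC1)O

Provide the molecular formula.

Heavy atoms from the SMILES: 5 C, 1 O, 1 S.
Implicit hydrogens by atom environment:
  4 × C: 2 H each → 8
  1 × C: 1 H
  1 × O: 1 H
  1 × S: no H
  Total hydrogens = 10.
Molecular formula: C5H10OS

C5H10OS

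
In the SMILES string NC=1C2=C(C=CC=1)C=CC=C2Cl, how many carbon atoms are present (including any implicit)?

The symbol for carbon appears 10 times in the SMILES. (Cl is a single chlorine, not C + l.)

10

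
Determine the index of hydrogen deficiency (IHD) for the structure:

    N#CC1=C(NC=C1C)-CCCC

5

Molecular formula from the SMILES: C10H14N2.
DoU = (2C + 2 + N − H − X)/2 = (2·10 + 2 + 2 − 14 − 0)/2 = 10/2 = 5.
(Structurally: 1 ring(s) + 4 π bond(s) = 5.)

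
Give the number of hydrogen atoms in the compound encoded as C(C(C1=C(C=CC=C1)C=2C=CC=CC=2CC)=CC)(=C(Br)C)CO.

23

Hydrogens are implicit in SMILES; fill each atom to its normal valence:
  8 × C (aromatic): 1 H each → 8
  4 × C (aromatic): no H
  3 × C: 3 H each → 9
  3 × C: no H
  2 × C: 2 H each → 4
  1 × Br: no H
  1 × C: 1 H
  1 × O: 1 H
  Total hydrogens = 23.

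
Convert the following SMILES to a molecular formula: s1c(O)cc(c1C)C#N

Heavy atoms from the SMILES: 6 C, 1 N, 1 O, 1 S.
Implicit hydrogens by atom environment:
  3 × C (aromatic): no H
  1 × C: 3 H
  1 × C (aromatic): 1 H
  1 × C: no H
  1 × N: no H
  1 × O: 1 H
  1 × S (aromatic): no H
  Total hydrogens = 5.
Molecular formula: C6H5NOS

C6H5NOS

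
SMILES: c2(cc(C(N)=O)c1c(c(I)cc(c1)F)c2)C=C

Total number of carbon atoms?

The symbol for carbon appears 13 times in the SMILES. Lowercase c denotes aromatic carbon and counts toward C.

13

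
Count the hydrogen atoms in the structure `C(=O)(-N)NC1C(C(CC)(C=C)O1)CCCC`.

22

Hydrogens are implicit in SMILES; fill each atom to its normal valence:
  5 × C: 2 H each → 10
  3 × C: 1 H each → 3
  2 × C: 3 H each → 6
  2 × C: no H
  2 × O: no H
  1 × N: 2 H
  1 × N: 1 H
  Total hydrogens = 22.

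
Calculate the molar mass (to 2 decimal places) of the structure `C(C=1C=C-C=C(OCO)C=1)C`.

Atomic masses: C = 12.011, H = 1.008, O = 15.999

152.19

Molecular formula: C9H12O2.
M = 9×12.011 + 12×1.008 + 2×15.999 = 152.19 g/mol.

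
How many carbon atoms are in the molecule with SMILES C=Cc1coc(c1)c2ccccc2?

The symbol for carbon appears 12 times in the SMILES. Lowercase c denotes aromatic carbon and counts toward C.

12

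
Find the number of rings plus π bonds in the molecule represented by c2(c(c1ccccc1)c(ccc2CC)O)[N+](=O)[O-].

Molecular formula from the SMILES: C14H13NO3.
DoU = (2C + 2 + N − H − X)/2 = (2·14 + 2 + 1 − 13 − 0)/2 = 18/2 = 9.
(Structurally: 2 ring(s) + 7 π bond(s) = 9.)

9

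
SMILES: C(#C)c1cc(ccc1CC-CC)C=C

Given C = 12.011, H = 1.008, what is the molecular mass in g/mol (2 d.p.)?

Molecular formula: C14H16.
M = 14×12.011 + 16×1.008 = 184.28 g/mol.

184.28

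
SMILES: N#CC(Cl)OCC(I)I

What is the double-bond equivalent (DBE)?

2

Molecular formula from the SMILES: C4H4ClI2NO.
DoU = (2C + 2 + N − H − X)/2 = (2·4 + 2 + 1 − 4 − 3)/2 = 4/2 = 2.
(Structurally: 0 ring(s) + 2 π bond(s) = 2.)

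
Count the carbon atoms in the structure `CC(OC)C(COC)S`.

The symbol for carbon appears 6 times in the SMILES.

6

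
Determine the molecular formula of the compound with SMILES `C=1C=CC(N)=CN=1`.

Heavy atoms from the SMILES: 5 C, 2 N.
Implicit hydrogens by atom environment:
  4 × C (aromatic): 1 H each → 4
  1 × C (aromatic): no H
  1 × N: 2 H
  1 × N (aromatic): no H
  Total hydrogens = 6.
Molecular formula: C5H6N2

C5H6N2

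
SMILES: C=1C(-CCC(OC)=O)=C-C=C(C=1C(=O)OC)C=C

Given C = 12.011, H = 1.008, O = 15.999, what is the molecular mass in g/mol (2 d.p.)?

248.28

Molecular formula: C14H16O4.
M = 14×12.011 + 16×1.008 + 4×15.999 = 248.28 g/mol.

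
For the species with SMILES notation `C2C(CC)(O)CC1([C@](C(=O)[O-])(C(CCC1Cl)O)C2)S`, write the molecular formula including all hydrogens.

Heavy atoms from the SMILES: 13 C, 1 Cl, 4 O, 1 S.
Implicit hydrogens by atom environment:
  6 × C: 2 H each → 12
  4 × C: no H
  2 × C: 1 H each → 2
  2 × O: 1 H each → 2
  1 × C: 3 H
  1 × Cl: no H
  1 × O: no H
  1 × O (charge -1): no H
  1 × S: 1 H
  Total hydrogens = 20.
Net charge -1.
Molecular formula: C13H20ClO4S-

C13H20ClO4S-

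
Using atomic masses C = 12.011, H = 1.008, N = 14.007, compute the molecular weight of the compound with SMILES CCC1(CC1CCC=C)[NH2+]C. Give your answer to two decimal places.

154.28

Molecular formula: C10H20N+.
M = 10×12.011 + 20×1.008 + 1×14.007 = 154.28 g/mol.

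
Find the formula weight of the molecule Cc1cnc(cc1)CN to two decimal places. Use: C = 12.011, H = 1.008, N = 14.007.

122.17

Molecular formula: C7H10N2.
M = 7×12.011 + 10×1.008 + 2×14.007 = 122.17 g/mol.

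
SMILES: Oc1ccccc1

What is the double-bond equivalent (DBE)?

Molecular formula from the SMILES: C6H6O.
DoU = (2C + 2 + N − H − X)/2 = (2·6 + 2 + 0 − 6 − 0)/2 = 8/2 = 4.
(Structurally: 1 ring(s) + 3 π bond(s) = 4.)

4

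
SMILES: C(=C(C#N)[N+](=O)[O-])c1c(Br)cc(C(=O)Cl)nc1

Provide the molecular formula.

C9H3BrClN3O3

Heavy atoms from the SMILES: 1 Br, 9 C, 1 Cl, 3 N, 3 O.
Implicit hydrogens by atom environment:
  3 × C (aromatic): no H
  3 × C: no H
  2 × C (aromatic): 1 H each → 2
  2 × O: no H
  1 × Br: no H
  1 × C: 1 H
  1 × Cl: no H
  1 × N (aromatic): no H
  1 × N (charge +1): no H
  1 × N: no H
  1 × O (charge -1): no H
  Total hydrogens = 3.
Molecular formula: C9H3BrClN3O3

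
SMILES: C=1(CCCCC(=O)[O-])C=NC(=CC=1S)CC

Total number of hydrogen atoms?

16

Hydrogens are implicit in SMILES; fill each atom to its normal valence:
  5 × C: 2 H each → 10
  3 × C (aromatic): no H
  2 × C (aromatic): 1 H each → 2
  1 × C: 3 H
  1 × C: no H
  1 × N (aromatic): no H
  1 × O: no H
  1 × O (charge -1): no H
  1 × S: 1 H
  Total hydrogens = 16.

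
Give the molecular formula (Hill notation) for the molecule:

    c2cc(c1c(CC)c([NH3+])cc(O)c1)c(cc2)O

Heavy atoms from the SMILES: 14 C, 1 N, 2 O.
Implicit hydrogens by atom environment:
  6 × C (aromatic): 1 H each → 6
  6 × C (aromatic): no H
  2 × O: 1 H each → 2
  1 × C: 3 H
  1 × C: 2 H
  1 × N (charge +1): 3 H
  Total hydrogens = 16.
Net charge +1.
Molecular formula: C14H16NO2+

C14H16NO2+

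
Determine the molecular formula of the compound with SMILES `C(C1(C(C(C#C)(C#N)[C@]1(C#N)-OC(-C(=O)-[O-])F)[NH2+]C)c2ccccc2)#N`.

Heavy atoms from the SMILES: 18 C, 1 F, 4 N, 3 O.
Implicit hydrogens by atom environment:
  8 × C: no H
  5 × C (aromatic): 1 H each → 5
  3 × C: 1 H each → 3
  3 × N: no H
  2 × O: no H
  1 × C: 3 H
  1 × C (aromatic): no H
  1 × F: no H
  1 × N (charge +1): 2 H
  1 × O (charge -1): no H
  Total hydrogens = 13.
Molecular formula: C18H13FN4O3

C18H13FN4O3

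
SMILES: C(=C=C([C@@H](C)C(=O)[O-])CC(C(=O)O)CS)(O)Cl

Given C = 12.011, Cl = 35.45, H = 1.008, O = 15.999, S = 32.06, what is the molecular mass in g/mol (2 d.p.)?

Molecular formula: C10H12ClO5S-.
M = 10×12.011 + 1×35.45 + 12×1.008 + 5×15.999 + 1×32.06 = 279.71 g/mol.

279.71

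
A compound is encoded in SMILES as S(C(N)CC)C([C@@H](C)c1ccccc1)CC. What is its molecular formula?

C14H23NS

Heavy atoms from the SMILES: 14 C, 1 N, 1 S.
Implicit hydrogens by atom environment:
  5 × C (aromatic): 1 H each → 5
  3 × C: 3 H each → 9
  3 × C: 1 H each → 3
  2 × C: 2 H each → 4
  1 × C (aromatic): no H
  1 × N: 2 H
  1 × S: no H
  Total hydrogens = 23.
Molecular formula: C14H23NS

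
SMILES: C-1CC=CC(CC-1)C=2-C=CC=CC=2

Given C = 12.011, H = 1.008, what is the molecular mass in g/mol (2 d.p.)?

Molecular formula: C13H16.
M = 13×12.011 + 16×1.008 = 172.27 g/mol.

172.27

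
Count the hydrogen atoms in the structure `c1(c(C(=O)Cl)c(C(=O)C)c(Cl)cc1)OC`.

8

Hydrogens are implicit in SMILES; fill each atom to its normal valence:
  4 × C (aromatic): no H
  3 × O: no H
  2 × C: 3 H each → 6
  2 × C (aromatic): 1 H each → 2
  2 × C: no H
  2 × Cl: no H
  Total hydrogens = 8.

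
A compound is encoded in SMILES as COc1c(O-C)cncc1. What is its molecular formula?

C7H9NO2

Heavy atoms from the SMILES: 7 C, 1 N, 2 O.
Implicit hydrogens by atom environment:
  3 × C (aromatic): 1 H each → 3
  2 × C: 3 H each → 6
  2 × C (aromatic): no H
  2 × O: no H
  1 × N (aromatic): no H
  Total hydrogens = 9.
Molecular formula: C7H9NO2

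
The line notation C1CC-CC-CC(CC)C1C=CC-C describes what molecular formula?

C14H26

Heavy atoms from the SMILES: 14 C.
Implicit hydrogens by atom environment:
  8 × C: 2 H each → 16
  4 × C: 1 H each → 4
  2 × C: 3 H each → 6
  Total hydrogens = 26.
Molecular formula: C14H26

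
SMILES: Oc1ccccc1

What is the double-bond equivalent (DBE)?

4

Molecular formula from the SMILES: C6H6O.
DoU = (2C + 2 + N − H − X)/2 = (2·6 + 2 + 0 − 6 − 0)/2 = 8/2 = 4.
(Structurally: 1 ring(s) + 3 π bond(s) = 4.)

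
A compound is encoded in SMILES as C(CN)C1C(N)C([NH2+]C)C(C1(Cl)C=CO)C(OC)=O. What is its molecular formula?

Heavy atoms from the SMILES: 12 C, 1 Cl, 3 N, 3 O.
Implicit hydrogens by atom environment:
  6 × C: 1 H each → 6
  2 × C: 3 H each → 6
  2 × C: 2 H each → 4
  2 × C: no H
  2 × N: 2 H each → 4
  2 × O: no H
  1 × Cl: no H
  1 × N (charge +1): 2 H
  1 × O: 1 H
  Total hydrogens = 23.
Net charge +1.
Molecular formula: C12H23ClN3O3+

C12H23ClN3O3+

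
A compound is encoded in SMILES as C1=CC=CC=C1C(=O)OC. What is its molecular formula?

C8H8O2

Heavy atoms from the SMILES: 8 C, 2 O.
Implicit hydrogens by atom environment:
  5 × C (aromatic): 1 H each → 5
  2 × O: no H
  1 × C: 3 H
  1 × C (aromatic): no H
  1 × C: no H
  Total hydrogens = 8.
Molecular formula: C8H8O2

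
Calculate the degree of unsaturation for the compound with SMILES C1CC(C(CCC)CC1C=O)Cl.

Molecular formula from the SMILES: C10H17ClO.
DoU = (2C + 2 + N − H − X)/2 = (2·10 + 2 + 0 − 17 − 1)/2 = 4/2 = 2.
(Structurally: 1 ring(s) + 1 π bond(s) = 2.)

2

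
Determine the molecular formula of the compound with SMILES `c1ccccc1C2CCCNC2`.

C11H15N

Heavy atoms from the SMILES: 11 C, 1 N.
Implicit hydrogens by atom environment:
  5 × C (aromatic): 1 H each → 5
  4 × C: 2 H each → 8
  1 × C: 1 H
  1 × C (aromatic): no H
  1 × N: 1 H
  Total hydrogens = 15.
Molecular formula: C11H15N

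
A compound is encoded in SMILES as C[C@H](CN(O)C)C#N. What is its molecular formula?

Heavy atoms from the SMILES: 5 C, 2 N, 1 O.
Implicit hydrogens by atom environment:
  2 × C: 3 H each → 6
  2 × N: no H
  1 × C: 2 H
  1 × C: 1 H
  1 × C: no H
  1 × O: 1 H
  Total hydrogens = 10.
Molecular formula: C5H10N2O

C5H10N2O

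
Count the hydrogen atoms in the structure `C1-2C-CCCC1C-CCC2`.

Hydrogens are implicit in SMILES; fill each atom to its normal valence:
  8 × C: 2 H each → 16
  2 × C: 1 H each → 2
  Total hydrogens = 18.

18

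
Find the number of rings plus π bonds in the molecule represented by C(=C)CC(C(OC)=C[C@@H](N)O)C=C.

3

Molecular formula from the SMILES: C10H17NO2.
DoU = (2C + 2 + N − H − X)/2 = (2·10 + 2 + 1 − 17 − 0)/2 = 6/2 = 3.
(Structurally: 0 ring(s) + 3 π bond(s) = 3.)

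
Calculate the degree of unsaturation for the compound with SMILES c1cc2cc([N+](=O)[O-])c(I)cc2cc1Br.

Molecular formula from the SMILES: C10H5BrINO2.
DoU = (2C + 2 + N − H − X)/2 = (2·10 + 2 + 1 − 5 − 2)/2 = 16/2 = 8.
(Structurally: 2 ring(s) + 6 π bond(s) = 8.)

8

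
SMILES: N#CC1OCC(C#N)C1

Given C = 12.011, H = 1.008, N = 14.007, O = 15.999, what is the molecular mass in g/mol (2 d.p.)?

122.13

Molecular formula: C6H6N2O.
M = 6×12.011 + 6×1.008 + 2×14.007 + 1×15.999 = 122.13 g/mol.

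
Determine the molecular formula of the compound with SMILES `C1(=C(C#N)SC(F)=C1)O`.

C5H2FNOS

Heavy atoms from the SMILES: 5 C, 1 F, 1 N, 1 O, 1 S.
Implicit hydrogens by atom environment:
  3 × C (aromatic): no H
  1 × C (aromatic): 1 H
  1 × C: no H
  1 × F: no H
  1 × N: no H
  1 × O: 1 H
  1 × S (aromatic): no H
  Total hydrogens = 2.
Molecular formula: C5H2FNOS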